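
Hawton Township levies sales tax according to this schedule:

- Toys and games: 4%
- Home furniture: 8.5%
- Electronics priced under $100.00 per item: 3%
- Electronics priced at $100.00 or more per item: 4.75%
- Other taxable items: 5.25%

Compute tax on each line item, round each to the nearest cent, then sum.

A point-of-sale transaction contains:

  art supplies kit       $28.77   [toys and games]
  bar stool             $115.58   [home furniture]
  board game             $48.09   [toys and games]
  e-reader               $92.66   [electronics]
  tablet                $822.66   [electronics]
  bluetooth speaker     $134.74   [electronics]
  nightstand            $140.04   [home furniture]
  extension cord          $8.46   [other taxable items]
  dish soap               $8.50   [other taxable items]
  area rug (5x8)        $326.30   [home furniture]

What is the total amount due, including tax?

$1827.48

Art supplies kit $28.77: toys and games → 4% → $1.15
Bar stool $115.58: home furniture → 8.5% → $9.82
Board game $48.09: toys and games → 4% → $1.92
E-reader $92.66: electronics, under $100.00 → 3% → $2.78
Tablet $822.66: electronics, $100.00 or more → 4.75% → $39.08
Bluetooth speaker $134.74: electronics, $100.00 or more → 4.75% → $6.40
Nightstand $140.04: home furniture → 8.5% → $11.90
Extension cord $8.46: other taxable items → 5.25% → $0.44
Dish soap $8.50: other taxable items → 5.25% → $0.45
Area rug (5x8) $326.30: home furniture → 8.5% → $27.74
Subtotal = $1725.80; tax = $101.68; total due = $1827.48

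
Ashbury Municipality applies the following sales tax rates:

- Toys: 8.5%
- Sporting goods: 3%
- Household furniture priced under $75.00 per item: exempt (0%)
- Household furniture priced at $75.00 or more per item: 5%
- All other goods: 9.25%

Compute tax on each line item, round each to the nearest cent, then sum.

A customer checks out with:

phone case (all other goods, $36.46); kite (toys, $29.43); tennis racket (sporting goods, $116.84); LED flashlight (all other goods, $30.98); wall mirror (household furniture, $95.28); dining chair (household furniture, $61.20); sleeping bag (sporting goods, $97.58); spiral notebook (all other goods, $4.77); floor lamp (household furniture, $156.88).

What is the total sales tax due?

Phone case $36.46: all other goods → 9.25% → $3.37
Kite $29.43: toys → 8.5% → $2.50
Tennis racket $116.84: sporting goods → 3% → $3.51
LED flashlight $30.98: all other goods → 9.25% → $2.87
Wall mirror $95.28: household furniture, $75.00 or more → 5% → $4.76
Dining chair $61.20: household furniture, under $75.00 → 0% → $0.00
Sleeping bag $97.58: sporting goods → 3% → $2.93
Spiral notebook $4.77: all other goods → 9.25% → $0.44
Floor lamp $156.88: household furniture, $75.00 or more → 5% → $7.84
Total tax = $3.37 + $2.50 + $3.51 + $2.87 + $4.76 + $2.93 + $0.44 + $7.84 = $28.22

$28.22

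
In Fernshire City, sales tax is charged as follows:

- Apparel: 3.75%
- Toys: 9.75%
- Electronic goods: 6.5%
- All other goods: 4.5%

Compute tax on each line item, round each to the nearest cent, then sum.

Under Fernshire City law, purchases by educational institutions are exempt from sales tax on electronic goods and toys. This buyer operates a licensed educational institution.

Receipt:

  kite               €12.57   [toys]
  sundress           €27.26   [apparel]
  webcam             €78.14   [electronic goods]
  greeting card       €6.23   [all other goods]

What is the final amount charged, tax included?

€125.50

Kite €12.57: toys, buyer-exempt → 0% → €0.00
Sundress €27.26: apparel → 3.75% → €1.02
Webcam €78.14: electronic goods, buyer-exempt → 0% → €0.00
Greeting card €6.23: all other goods → 4.5% → €0.28
Subtotal = €124.20; tax = €1.30; total due = €125.50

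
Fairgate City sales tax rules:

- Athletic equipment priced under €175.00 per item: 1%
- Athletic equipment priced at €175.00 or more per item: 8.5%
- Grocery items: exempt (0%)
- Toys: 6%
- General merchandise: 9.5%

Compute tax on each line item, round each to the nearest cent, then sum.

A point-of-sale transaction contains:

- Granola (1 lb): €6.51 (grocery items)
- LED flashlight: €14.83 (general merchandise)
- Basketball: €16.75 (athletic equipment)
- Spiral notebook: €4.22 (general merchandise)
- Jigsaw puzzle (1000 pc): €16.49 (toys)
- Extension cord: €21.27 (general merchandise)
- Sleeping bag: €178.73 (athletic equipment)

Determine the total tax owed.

€20.18

Granola (1 lb) €6.51: grocery items → 0% → €0.00
LED flashlight €14.83: general merchandise → 9.5% → €1.41
Basketball €16.75: athletic equipment, under €175.00 → 1% → €0.17
Spiral notebook €4.22: general merchandise → 9.5% → €0.40
Jigsaw puzzle (1000 pc) €16.49: toys → 6% → €0.99
Extension cord €21.27: general merchandise → 9.5% → €2.02
Sleeping bag €178.73: athletic equipment, €175.00 or more → 8.5% → €15.19
Total tax = €1.41 + €0.17 + €0.40 + €0.99 + €2.02 + €15.19 = €20.18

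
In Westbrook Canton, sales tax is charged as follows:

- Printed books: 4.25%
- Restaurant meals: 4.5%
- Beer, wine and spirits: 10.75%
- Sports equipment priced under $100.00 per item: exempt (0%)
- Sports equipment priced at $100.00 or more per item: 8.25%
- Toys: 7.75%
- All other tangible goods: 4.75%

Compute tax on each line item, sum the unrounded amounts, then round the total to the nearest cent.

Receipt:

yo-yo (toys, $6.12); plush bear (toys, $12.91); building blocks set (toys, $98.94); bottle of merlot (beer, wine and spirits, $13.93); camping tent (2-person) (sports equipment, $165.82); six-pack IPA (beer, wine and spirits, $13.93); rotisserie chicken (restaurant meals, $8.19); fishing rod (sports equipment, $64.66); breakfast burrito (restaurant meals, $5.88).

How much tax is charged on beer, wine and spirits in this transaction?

$2.99

Bottle of merlot $13.93: beer, wine and spirits → 10.75% → $1.497475
Six-pack IPA $13.93: beer, wine and spirits → 10.75% → $1.497475
Tax on beer, wine and spirits: unrounded sum = $2.99495 → $2.99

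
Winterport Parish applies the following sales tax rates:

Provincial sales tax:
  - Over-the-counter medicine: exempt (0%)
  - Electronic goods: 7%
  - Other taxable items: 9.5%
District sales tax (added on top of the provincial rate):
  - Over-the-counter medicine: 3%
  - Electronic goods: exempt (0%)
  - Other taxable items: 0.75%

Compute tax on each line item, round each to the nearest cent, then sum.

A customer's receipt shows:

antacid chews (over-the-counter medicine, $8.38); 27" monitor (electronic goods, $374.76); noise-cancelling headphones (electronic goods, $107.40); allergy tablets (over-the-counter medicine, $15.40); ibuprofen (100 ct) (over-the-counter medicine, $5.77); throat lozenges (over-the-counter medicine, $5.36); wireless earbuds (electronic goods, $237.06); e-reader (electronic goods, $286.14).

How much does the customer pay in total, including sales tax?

Antacid chews $8.38: over-the-counter medicine → 0% + 3% district = 3% → $0.25
27" monitor $374.76: electronic goods → 7% + 0% district = 7% → $26.23
Noise-cancelling headphones $107.40: electronic goods → 7% + 0% district = 7% → $7.52
Allergy tablets $15.40: over-the-counter medicine → 0% + 3% district = 3% → $0.46
Ibuprofen (100 ct) $5.77: over-the-counter medicine → 0% + 3% district = 3% → $0.17
Throat lozenges $5.36: over-the-counter medicine → 0% + 3% district = 3% → $0.16
Wireless earbuds $237.06: electronic goods → 7% + 0% district = 7% → $16.59
E-reader $286.14: electronic goods → 7% + 0% district = 7% → $20.03
Subtotal = $1040.27; tax = $71.41; total due = $1111.68

$1111.68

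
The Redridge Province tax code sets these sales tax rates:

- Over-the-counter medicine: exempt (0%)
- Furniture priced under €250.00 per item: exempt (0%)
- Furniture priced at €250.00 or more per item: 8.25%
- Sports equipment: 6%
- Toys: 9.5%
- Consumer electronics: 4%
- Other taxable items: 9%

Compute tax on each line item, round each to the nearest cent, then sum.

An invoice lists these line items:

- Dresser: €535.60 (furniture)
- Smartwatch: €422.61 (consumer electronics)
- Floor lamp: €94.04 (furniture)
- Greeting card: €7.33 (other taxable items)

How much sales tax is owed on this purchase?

Dresser €535.60: furniture, €250.00 or more → 8.25% → €44.19
Smartwatch €422.61: consumer electronics → 4% → €16.90
Floor lamp €94.04: furniture, under €250.00 → 0% → €0.00
Greeting card €7.33: other taxable items → 9% → €0.66
Total tax = €44.19 + €16.90 + €0.66 = €61.75

€61.75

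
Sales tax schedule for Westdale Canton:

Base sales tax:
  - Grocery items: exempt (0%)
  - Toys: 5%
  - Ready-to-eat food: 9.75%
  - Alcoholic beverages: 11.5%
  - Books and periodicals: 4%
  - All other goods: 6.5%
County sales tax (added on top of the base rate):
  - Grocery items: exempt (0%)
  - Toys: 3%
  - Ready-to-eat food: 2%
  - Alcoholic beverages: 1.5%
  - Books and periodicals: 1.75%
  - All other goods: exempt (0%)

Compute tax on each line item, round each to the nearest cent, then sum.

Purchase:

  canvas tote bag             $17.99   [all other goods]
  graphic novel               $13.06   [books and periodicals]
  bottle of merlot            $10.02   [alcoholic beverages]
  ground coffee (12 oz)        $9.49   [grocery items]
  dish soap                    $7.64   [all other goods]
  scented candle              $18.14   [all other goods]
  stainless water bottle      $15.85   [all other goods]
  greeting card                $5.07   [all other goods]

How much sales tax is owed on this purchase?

Canvas tote bag $17.99: all other goods → 6.5% + 0% county = 6.5% → $1.17
Graphic novel $13.06: books and periodicals → 4% + 1.75% county = 5.75% → $0.75
Bottle of merlot $10.02: alcoholic beverages → 11.5% + 1.5% county = 13% → $1.30
Ground coffee (12 oz) $9.49: grocery items → 0% + 0% county = 0% → $0.00
Dish soap $7.64: all other goods → 6.5% + 0% county = 6.5% → $0.50
Scented candle $18.14: all other goods → 6.5% + 0% county = 6.5% → $1.18
Stainless water bottle $15.85: all other goods → 6.5% + 0% county = 6.5% → $1.03
Greeting card $5.07: all other goods → 6.5% + 0% county = 6.5% → $0.33
Total tax = $1.17 + $0.75 + $1.30 + $0.50 + $1.18 + $1.03 + $0.33 = $6.26

$6.26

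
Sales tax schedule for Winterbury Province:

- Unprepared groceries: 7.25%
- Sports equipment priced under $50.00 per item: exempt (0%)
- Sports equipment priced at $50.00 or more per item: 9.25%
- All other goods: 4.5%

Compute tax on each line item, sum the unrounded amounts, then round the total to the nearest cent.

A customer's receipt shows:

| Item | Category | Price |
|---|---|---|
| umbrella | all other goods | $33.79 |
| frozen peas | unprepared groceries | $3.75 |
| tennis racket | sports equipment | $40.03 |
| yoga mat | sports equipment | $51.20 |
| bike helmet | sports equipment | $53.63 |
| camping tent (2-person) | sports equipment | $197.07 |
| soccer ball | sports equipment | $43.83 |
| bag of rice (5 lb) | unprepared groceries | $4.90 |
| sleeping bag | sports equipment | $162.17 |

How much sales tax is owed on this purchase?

Umbrella $33.79: all other goods → 4.5% → $1.52055
Frozen peas $3.75: unprepared groceries → 7.25% → $0.271875
Tennis racket $40.03: sports equipment, under $50.00 → 0% → $0.00
Yoga mat $51.20: sports equipment, $50.00 or more → 9.25% → $4.736
Bike helmet $53.63: sports equipment, $50.00 or more → 9.25% → $4.960775
Camping tent (2-person) $197.07: sports equipment, $50.00 or more → 9.25% → $18.228975
Soccer ball $43.83: sports equipment, under $50.00 → 0% → $0.00
Bag of rice (5 lb) $4.90: unprepared groceries → 7.25% → $0.35525
Sleeping bag $162.17: sports equipment, $50.00 or more → 9.25% → $15.000725
Unrounded tax sum = $45.07415 → $45.07

$45.07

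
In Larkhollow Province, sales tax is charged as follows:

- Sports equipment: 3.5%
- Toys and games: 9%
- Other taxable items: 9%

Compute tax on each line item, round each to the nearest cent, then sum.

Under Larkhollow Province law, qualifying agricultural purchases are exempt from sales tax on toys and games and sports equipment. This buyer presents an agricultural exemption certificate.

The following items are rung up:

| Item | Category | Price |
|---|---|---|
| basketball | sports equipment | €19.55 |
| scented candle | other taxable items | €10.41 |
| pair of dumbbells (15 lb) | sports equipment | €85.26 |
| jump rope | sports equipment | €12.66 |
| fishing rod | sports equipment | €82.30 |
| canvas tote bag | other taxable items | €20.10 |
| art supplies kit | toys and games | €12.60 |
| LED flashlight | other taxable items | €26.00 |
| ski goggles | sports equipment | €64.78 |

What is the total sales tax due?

€5.09

Basketball €19.55: sports equipment, buyer-exempt → 0% → €0.00
Scented candle €10.41: other taxable items → 9% → €0.94
Pair of dumbbells (15 lb) €85.26: sports equipment, buyer-exempt → 0% → €0.00
Jump rope €12.66: sports equipment, buyer-exempt → 0% → €0.00
Fishing rod €82.30: sports equipment, buyer-exempt → 0% → €0.00
Canvas tote bag €20.10: other taxable items → 9% → €1.81
Art supplies kit €12.60: toys and games, buyer-exempt → 0% → €0.00
LED flashlight €26.00: other taxable items → 9% → €2.34
Ski goggles €64.78: sports equipment, buyer-exempt → 0% → €0.00
Total tax = €0.94 + €1.81 + €2.34 = €5.09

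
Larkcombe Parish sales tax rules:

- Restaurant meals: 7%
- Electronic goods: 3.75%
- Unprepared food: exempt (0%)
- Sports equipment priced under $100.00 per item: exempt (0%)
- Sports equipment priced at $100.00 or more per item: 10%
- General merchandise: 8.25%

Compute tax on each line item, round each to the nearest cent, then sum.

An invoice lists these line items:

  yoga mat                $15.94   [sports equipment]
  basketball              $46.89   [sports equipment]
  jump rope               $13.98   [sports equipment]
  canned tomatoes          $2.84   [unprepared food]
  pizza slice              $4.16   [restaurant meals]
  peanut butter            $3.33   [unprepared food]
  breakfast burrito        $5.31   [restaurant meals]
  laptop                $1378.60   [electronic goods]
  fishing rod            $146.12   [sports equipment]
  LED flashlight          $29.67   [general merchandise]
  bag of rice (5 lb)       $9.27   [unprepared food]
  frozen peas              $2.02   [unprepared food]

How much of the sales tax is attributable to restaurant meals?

Pizza slice $4.16: restaurant meals → 7% → $0.29
Breakfast burrito $5.31: restaurant meals → 7% → $0.37
Tax on restaurant meals = $0.29 + $0.37 = $0.66

$0.66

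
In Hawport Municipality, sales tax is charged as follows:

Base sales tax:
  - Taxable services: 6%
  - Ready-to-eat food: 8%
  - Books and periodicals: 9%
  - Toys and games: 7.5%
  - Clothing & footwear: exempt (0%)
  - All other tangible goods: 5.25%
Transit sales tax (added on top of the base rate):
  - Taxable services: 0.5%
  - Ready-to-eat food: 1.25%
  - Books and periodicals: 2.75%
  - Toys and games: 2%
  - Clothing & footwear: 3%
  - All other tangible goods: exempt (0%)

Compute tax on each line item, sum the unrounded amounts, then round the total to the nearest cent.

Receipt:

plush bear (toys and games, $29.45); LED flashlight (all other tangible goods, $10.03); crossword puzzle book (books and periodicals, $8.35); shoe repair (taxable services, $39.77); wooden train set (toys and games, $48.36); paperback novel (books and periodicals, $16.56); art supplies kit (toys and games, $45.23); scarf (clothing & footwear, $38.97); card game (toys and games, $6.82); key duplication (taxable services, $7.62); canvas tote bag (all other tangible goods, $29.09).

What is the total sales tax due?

Plush bear $29.45: toys and games → 7.5% + 2% transit = 9.5% → $2.79775
LED flashlight $10.03: all other tangible goods → 5.25% + 0% transit = 5.25% → $0.526575
Crossword puzzle book $8.35: books and periodicals → 9% + 2.75% transit = 11.75% → $0.981125
Shoe repair $39.77: taxable services → 6% + 0.5% transit = 6.5% → $2.58505
Wooden train set $48.36: toys and games → 7.5% + 2% transit = 9.5% → $4.5942
Paperback novel $16.56: books and periodicals → 9% + 2.75% transit = 11.75% → $1.9458
Art supplies kit $45.23: toys and games → 7.5% + 2% transit = 9.5% → $4.29685
Scarf $38.97: clothing & footwear → 0% + 3% transit = 3% → $1.1691
Card game $6.82: toys and games → 7.5% + 2% transit = 9.5% → $0.6479
Key duplication $7.62: taxable services → 6% + 0.5% transit = 6.5% → $0.4953
Canvas tote bag $29.09: all other tangible goods → 5.25% + 0% transit = 5.25% → $1.527225
Unrounded tax sum = $21.566875 → $21.57

$21.57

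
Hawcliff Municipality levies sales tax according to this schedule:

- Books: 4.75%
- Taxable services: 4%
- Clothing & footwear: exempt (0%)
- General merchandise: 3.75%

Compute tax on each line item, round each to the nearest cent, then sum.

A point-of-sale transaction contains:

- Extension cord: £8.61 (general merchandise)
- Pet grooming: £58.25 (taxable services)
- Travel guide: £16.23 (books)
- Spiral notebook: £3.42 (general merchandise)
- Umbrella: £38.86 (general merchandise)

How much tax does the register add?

Extension cord £8.61: general merchandise → 3.75% → £0.32
Pet grooming £58.25: taxable services → 4% → £2.33
Travel guide £16.23: books → 4.75% → £0.77
Spiral notebook £3.42: general merchandise → 3.75% → £0.13
Umbrella £38.86: general merchandise → 3.75% → £1.46
Total tax = £0.32 + £2.33 + £0.77 + £0.13 + £1.46 = £5.01

£5.01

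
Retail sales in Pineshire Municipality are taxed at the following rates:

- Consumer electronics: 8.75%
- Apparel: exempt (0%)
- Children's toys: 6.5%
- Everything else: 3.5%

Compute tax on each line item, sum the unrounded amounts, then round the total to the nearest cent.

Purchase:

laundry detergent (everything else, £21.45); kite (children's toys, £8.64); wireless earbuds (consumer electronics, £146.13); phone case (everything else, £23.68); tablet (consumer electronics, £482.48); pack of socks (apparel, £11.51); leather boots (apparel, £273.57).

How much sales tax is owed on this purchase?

£57.14

Laundry detergent £21.45: everything else → 3.5% → £0.75075
Kite £8.64: children's toys → 6.5% → £0.5616
Wireless earbuds £146.13: consumer electronics → 8.75% → £12.786375
Phone case £23.68: everything else → 3.5% → £0.8288
Tablet £482.48: consumer electronics → 8.75% → £42.217
Pack of socks £11.51: apparel → 0% → £0.00
Leather boots £273.57: apparel → 0% → £0.00
Unrounded tax sum = £57.144525 → £57.14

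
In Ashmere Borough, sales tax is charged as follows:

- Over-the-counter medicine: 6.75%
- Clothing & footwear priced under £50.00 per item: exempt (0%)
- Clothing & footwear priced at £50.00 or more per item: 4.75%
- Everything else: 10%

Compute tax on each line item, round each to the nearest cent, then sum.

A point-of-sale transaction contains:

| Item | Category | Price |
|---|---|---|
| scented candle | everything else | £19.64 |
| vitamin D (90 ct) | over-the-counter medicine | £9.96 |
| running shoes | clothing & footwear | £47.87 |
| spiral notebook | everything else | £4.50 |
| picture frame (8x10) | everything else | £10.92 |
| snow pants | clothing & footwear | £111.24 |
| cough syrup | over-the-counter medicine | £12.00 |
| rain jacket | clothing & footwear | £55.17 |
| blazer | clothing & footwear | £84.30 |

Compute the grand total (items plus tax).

Scented candle £19.64: everything else → 10% → £1.96
Vitamin D (90 ct) £9.96: over-the-counter medicine → 6.75% → £0.67
Running shoes £47.87: clothing & footwear, under £50.00 → 0% → £0.00
Spiral notebook £4.50: everything else → 10% → £0.45
Picture frame (8x10) £10.92: everything else → 10% → £1.09
Snow pants £111.24: clothing & footwear, £50.00 or more → 4.75% → £5.28
Cough syrup £12.00: over-the-counter medicine → 6.75% → £0.81
Rain jacket £55.17: clothing & footwear, £50.00 or more → 4.75% → £2.62
Blazer £84.30: clothing & footwear, £50.00 or more → 4.75% → £4.00
Subtotal = £355.60; tax = £16.88; total due = £372.48

£372.48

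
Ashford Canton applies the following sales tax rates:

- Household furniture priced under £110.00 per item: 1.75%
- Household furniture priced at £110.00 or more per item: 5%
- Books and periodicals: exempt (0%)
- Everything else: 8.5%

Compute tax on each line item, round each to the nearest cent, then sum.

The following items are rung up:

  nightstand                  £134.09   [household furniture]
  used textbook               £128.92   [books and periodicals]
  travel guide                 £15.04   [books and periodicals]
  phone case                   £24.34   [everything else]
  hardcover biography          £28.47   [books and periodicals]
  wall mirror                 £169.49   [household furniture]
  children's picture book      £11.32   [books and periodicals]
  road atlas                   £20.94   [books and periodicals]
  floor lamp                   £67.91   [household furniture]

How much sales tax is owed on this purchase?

£18.43

Nightstand £134.09: household furniture, £110.00 or more → 5% → £6.70
Used textbook £128.92: books and periodicals → 0% → £0.00
Travel guide £15.04: books and periodicals → 0% → £0.00
Phone case £24.34: everything else → 8.5% → £2.07
Hardcover biography £28.47: books and periodicals → 0% → £0.00
Wall mirror £169.49: household furniture, £110.00 or more → 5% → £8.47
Children's picture book £11.32: books and periodicals → 0% → £0.00
Road atlas £20.94: books and periodicals → 0% → £0.00
Floor lamp £67.91: household furniture, under £110.00 → 1.75% → £1.19
Total tax = £6.70 + £2.07 + £8.47 + £1.19 = £18.43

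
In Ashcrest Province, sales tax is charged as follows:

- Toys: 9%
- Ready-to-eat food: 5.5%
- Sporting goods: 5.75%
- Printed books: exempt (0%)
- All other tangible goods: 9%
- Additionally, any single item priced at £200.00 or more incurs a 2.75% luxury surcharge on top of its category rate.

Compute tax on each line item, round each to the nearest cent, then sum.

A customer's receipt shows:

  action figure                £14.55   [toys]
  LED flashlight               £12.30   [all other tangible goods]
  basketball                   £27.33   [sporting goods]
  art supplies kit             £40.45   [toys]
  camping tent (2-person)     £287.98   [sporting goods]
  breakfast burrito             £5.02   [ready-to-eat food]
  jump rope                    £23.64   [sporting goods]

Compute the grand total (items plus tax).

Action figure £14.55: toys → 9% → £1.31
LED flashlight £12.30: all other tangible goods → 9% → £1.11
Basketball £27.33: sporting goods → 5.75% → £1.57
Art supplies kit £40.45: toys → 9% → £3.64
Camping tent (2-person) £287.98: sporting goods → 5.75% + 2.75% surcharge = 8.5% → £24.48
Breakfast burrito £5.02: ready-to-eat food → 5.5% → £0.28
Jump rope £23.64: sporting goods → 5.75% → £1.36
Subtotal = £411.27; tax = £33.75; total due = £445.02

£445.02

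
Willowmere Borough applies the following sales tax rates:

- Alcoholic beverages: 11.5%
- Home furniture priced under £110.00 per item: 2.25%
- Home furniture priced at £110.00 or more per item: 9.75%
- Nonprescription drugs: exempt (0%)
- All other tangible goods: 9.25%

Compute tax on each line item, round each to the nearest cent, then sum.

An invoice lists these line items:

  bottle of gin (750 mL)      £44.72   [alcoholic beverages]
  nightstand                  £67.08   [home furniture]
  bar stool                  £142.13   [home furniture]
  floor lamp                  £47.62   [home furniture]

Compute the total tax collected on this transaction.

£21.58

Bottle of gin (750 mL) £44.72: alcoholic beverages → 11.5% → £5.14
Nightstand £67.08: home furniture, under £110.00 → 2.25% → £1.51
Bar stool £142.13: home furniture, £110.00 or more → 9.75% → £13.86
Floor lamp £47.62: home furniture, under £110.00 → 2.25% → £1.07
Total tax = £5.14 + £1.51 + £13.86 + £1.07 = £21.58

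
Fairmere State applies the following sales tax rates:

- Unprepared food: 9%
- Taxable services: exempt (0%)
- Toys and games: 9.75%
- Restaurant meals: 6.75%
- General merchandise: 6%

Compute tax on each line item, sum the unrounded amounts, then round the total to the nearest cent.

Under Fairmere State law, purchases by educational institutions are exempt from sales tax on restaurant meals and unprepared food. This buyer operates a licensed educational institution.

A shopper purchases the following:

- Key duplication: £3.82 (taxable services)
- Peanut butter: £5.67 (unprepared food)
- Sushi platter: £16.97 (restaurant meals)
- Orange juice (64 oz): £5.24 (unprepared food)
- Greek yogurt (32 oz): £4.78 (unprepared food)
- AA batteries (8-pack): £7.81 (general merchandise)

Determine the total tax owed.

£0.47

Key duplication £3.82: taxable services → 0% → £0.00
Peanut butter £5.67: unprepared food, buyer-exempt → 0% → £0.00
Sushi platter £16.97: restaurant meals, buyer-exempt → 0% → £0.00
Orange juice (64 oz) £5.24: unprepared food, buyer-exempt → 0% → £0.00
Greek yogurt (32 oz) £4.78: unprepared food, buyer-exempt → 0% → £0.00
AA batteries (8-pack) £7.81: general merchandise → 6% → £0.4686
Unrounded tax sum = £0.4686 → £0.47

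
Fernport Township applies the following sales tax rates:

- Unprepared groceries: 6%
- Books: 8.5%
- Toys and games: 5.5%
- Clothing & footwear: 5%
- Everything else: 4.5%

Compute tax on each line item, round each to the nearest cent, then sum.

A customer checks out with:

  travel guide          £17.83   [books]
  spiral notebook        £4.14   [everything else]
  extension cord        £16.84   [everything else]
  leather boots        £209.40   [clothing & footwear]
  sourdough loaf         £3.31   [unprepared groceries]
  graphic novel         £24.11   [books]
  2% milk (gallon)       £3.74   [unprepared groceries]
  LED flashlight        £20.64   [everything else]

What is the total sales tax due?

£16.34

Travel guide £17.83: books → 8.5% → £1.52
Spiral notebook £4.14: everything else → 4.5% → £0.19
Extension cord £16.84: everything else → 4.5% → £0.76
Leather boots £209.40: clothing & footwear → 5% → £10.47
Sourdough loaf £3.31: unprepared groceries → 6% → £0.20
Graphic novel £24.11: books → 8.5% → £2.05
2% milk (gallon) £3.74: unprepared groceries → 6% → £0.22
LED flashlight £20.64: everything else → 4.5% → £0.93
Total tax = £1.52 + £0.19 + £0.76 + £10.47 + £0.20 + £2.05 + £0.22 + £0.93 = £16.34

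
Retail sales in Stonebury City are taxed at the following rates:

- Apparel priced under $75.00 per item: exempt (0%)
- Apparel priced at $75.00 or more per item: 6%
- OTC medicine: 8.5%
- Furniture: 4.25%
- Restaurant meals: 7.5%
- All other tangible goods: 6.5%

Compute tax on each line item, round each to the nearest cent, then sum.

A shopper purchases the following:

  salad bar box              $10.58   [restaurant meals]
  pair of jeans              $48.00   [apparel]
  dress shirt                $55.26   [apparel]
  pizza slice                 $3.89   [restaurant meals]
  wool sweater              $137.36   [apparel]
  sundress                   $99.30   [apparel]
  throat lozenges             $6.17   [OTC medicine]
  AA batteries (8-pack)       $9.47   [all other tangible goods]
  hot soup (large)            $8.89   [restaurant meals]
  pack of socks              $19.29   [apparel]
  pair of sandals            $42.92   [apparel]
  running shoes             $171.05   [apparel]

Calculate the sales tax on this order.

Salad bar box $10.58: restaurant meals → 7.5% → $0.79
Pair of jeans $48.00: apparel, under $75.00 → 0% → $0.00
Dress shirt $55.26: apparel, under $75.00 → 0% → $0.00
Pizza slice $3.89: restaurant meals → 7.5% → $0.29
Wool sweater $137.36: apparel, $75.00 or more → 6% → $8.24
Sundress $99.30: apparel, $75.00 or more → 6% → $5.96
Throat lozenges $6.17: OTC medicine → 8.5% → $0.52
AA batteries (8-pack) $9.47: all other tangible goods → 6.5% → $0.62
Hot soup (large) $8.89: restaurant meals → 7.5% → $0.67
Pack of socks $19.29: apparel, under $75.00 → 0% → $0.00
Pair of sandals $42.92: apparel, under $75.00 → 0% → $0.00
Running shoes $171.05: apparel, $75.00 or more → 6% → $10.26
Total tax = $0.79 + $0.29 + $8.24 + $5.96 + $0.52 + $0.62 + $0.67 + $10.26 = $27.35

$27.35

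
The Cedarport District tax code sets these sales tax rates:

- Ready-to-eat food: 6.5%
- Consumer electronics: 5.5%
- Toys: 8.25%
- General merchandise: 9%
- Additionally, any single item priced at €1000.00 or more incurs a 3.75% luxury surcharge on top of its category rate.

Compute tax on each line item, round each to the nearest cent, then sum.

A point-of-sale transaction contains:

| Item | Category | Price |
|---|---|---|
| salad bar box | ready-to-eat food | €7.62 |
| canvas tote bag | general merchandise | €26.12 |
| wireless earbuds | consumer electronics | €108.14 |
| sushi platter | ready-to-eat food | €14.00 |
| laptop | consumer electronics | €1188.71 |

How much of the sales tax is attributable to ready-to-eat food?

€1.41

Salad bar box €7.62: ready-to-eat food → 6.5% → €0.50
Sushi platter €14.00: ready-to-eat food → 6.5% → €0.91
Tax on ready-to-eat food = €0.50 + €0.91 = €1.41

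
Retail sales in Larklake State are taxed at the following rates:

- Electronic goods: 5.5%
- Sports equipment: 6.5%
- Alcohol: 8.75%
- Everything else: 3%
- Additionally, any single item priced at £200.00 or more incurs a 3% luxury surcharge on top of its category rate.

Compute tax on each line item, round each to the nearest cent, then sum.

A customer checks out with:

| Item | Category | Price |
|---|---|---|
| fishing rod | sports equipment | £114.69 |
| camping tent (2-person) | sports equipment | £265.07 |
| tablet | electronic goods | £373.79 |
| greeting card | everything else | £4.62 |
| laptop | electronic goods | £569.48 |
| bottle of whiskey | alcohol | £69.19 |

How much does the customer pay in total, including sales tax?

£1515.84

Fishing rod £114.69: sports equipment → 6.5% → £7.45
Camping tent (2-person) £265.07: sports equipment → 6.5% + 3% surcharge = 9.5% → £25.18
Tablet £373.79: electronic goods → 5.5% + 3% surcharge = 8.5% → £31.77
Greeting card £4.62: everything else → 3% → £0.14
Laptop £569.48: electronic goods → 5.5% + 3% surcharge = 8.5% → £48.41
Bottle of whiskey £69.19: alcohol → 8.75% → £6.05
Subtotal = £1396.84; tax = £119.00; total due = £1515.84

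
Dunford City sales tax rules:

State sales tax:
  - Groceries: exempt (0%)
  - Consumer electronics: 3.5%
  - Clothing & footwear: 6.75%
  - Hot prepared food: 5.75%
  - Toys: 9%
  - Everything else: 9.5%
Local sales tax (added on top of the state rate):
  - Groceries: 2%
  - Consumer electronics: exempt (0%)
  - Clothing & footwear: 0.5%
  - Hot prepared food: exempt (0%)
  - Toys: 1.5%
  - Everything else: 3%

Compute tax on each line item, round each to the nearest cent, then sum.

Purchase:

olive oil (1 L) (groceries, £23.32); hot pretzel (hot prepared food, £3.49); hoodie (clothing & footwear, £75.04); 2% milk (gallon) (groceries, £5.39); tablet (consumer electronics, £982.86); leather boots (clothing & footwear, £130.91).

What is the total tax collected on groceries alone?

Olive oil (1 L) £23.32: groceries → 0% + 2% local = 2% → £0.47
2% milk (gallon) £5.39: groceries → 0% + 2% local = 2% → £0.11
Tax on groceries = £0.47 + £0.11 = £0.58

£0.58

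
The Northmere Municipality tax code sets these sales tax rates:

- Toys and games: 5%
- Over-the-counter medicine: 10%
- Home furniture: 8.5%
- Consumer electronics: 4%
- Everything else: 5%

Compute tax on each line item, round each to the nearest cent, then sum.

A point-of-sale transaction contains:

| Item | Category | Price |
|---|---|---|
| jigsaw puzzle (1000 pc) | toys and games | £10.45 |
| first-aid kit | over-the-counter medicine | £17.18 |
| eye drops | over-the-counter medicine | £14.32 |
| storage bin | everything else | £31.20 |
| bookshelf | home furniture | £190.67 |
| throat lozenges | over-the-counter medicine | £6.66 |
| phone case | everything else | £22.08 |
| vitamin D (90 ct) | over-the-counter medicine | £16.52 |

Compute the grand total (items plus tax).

£333.94

Jigsaw puzzle (1000 pc) £10.45: toys and games → 5% → £0.52
First-aid kit £17.18: over-the-counter medicine → 10% → £1.72
Eye drops £14.32: over-the-counter medicine → 10% → £1.43
Storage bin £31.20: everything else → 5% → £1.56
Bookshelf £190.67: home furniture → 8.5% → £16.21
Throat lozenges £6.66: over-the-counter medicine → 10% → £0.67
Phone case £22.08: everything else → 5% → £1.10
Vitamin D (90 ct) £16.52: over-the-counter medicine → 10% → £1.65
Subtotal = £309.08; tax = £24.86; total due = £333.94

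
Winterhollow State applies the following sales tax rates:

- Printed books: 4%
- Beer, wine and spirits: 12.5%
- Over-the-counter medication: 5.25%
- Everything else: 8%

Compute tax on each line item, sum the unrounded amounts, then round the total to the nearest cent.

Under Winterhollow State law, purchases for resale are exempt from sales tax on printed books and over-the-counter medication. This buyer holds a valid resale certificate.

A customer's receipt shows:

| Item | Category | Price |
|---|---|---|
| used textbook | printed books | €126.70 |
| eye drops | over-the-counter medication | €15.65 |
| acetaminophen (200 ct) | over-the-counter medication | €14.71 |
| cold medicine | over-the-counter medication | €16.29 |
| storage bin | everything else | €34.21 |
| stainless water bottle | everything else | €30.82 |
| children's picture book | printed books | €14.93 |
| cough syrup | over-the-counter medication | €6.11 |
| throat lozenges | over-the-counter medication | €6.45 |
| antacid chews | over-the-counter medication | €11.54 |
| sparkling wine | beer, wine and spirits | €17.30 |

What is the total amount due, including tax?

€302.07

Used textbook €126.70: printed books, buyer-exempt → 0% → €0.00
Eye drops €15.65: over-the-counter medication, buyer-exempt → 0% → €0.00
Acetaminophen (200 ct) €14.71: over-the-counter medication, buyer-exempt → 0% → €0.00
Cold medicine €16.29: over-the-counter medication, buyer-exempt → 0% → €0.00
Storage bin €34.21: everything else → 8% → €2.7368
Stainless water bottle €30.82: everything else → 8% → €2.4656
Children's picture book €14.93: printed books, buyer-exempt → 0% → €0.00
Cough syrup €6.11: over-the-counter medication, buyer-exempt → 0% → €0.00
Throat lozenges €6.45: over-the-counter medication, buyer-exempt → 0% → €0.00
Antacid chews €11.54: over-the-counter medication, buyer-exempt → 0% → €0.00
Sparkling wine €17.30: beer, wine and spirits → 12.5% → €2.1625
Subtotal = €294.71; unrounded tax = €7.3649 → €7.36; total due = €302.07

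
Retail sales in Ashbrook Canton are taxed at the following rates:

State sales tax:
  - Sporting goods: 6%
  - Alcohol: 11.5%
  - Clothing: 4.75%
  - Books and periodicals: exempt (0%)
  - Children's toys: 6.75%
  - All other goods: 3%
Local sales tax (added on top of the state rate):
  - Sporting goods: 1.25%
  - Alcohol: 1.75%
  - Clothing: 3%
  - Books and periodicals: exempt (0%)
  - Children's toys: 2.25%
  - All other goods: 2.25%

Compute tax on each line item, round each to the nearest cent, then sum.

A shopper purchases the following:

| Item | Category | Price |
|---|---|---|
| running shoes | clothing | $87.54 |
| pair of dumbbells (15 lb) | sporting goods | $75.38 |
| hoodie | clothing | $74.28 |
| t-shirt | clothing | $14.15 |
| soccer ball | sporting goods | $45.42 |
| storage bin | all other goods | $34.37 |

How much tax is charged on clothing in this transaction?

$13.64

Running shoes $87.54: clothing → 4.75% + 3% local = 7.75% → $6.78
Hoodie $74.28: clothing → 4.75% + 3% local = 7.75% → $5.76
T-shirt $14.15: clothing → 4.75% + 3% local = 7.75% → $1.10
Tax on clothing = $6.78 + $5.76 + $1.10 = $13.64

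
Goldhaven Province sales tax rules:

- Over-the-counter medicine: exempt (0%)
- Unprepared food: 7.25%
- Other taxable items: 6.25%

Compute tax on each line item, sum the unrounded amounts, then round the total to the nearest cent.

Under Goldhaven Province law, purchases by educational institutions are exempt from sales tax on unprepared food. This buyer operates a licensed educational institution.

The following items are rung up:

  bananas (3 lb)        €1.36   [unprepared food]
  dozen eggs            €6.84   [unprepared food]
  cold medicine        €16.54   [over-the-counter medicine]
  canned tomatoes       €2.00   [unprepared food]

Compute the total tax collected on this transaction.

€0.00

Bananas (3 lb) €1.36: unprepared food, buyer-exempt → 0% → €0.00
Dozen eggs €6.84: unprepared food, buyer-exempt → 0% → €0.00
Cold medicine €16.54: over-the-counter medicine → 0% → €0.00
Canned tomatoes €2.00: unprepared food, buyer-exempt → 0% → €0.00
Unrounded tax sum = €0.00 → €0.00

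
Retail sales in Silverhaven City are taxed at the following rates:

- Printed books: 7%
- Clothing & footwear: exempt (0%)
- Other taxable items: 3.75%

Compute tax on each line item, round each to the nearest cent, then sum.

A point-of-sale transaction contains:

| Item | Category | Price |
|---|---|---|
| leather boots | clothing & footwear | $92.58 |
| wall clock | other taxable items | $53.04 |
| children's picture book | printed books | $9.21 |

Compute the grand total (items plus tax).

Leather boots $92.58: clothing & footwear → 0% → $0.00
Wall clock $53.04: other taxable items → 3.75% → $1.99
Children's picture book $9.21: printed books → 7% → $0.64
Subtotal = $154.83; tax = $2.63; total due = $157.46

$157.46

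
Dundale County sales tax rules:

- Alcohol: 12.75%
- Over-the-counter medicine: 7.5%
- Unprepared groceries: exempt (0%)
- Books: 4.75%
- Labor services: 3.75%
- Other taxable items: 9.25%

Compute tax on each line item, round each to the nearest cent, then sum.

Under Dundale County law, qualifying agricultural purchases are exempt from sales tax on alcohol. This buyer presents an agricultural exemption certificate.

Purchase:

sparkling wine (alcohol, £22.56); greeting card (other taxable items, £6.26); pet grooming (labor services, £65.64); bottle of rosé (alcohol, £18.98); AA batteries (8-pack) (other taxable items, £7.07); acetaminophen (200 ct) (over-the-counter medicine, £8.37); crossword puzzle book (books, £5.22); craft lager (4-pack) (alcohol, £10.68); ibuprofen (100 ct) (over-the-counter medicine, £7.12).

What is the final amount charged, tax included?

Sparkling wine £22.56: alcohol, buyer-exempt → 0% → £0.00
Greeting card £6.26: other taxable items → 9.25% → £0.58
Pet grooming £65.64: labor services → 3.75% → £2.46
Bottle of rosé £18.98: alcohol, buyer-exempt → 0% → £0.00
AA batteries (8-pack) £7.07: other taxable items → 9.25% → £0.65
Acetaminophen (200 ct) £8.37: over-the-counter medicine → 7.5% → £0.63
Crossword puzzle book £5.22: books → 4.75% → £0.25
Craft lager (4-pack) £10.68: alcohol, buyer-exempt → 0% → £0.00
Ibuprofen (100 ct) £7.12: over-the-counter medicine → 7.5% → £0.53
Subtotal = £151.90; tax = £5.10; total due = £157.00

£157.00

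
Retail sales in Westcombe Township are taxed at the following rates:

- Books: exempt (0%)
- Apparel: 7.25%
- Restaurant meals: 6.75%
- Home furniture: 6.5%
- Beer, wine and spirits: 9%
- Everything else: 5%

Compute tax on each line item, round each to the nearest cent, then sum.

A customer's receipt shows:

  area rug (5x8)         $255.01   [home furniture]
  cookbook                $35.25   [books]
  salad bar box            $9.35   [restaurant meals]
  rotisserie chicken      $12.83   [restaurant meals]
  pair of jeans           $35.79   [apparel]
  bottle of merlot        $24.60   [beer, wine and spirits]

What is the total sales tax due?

$22.88

Area rug (5x8) $255.01: home furniture → 6.5% → $16.58
Cookbook $35.25: books → 0% → $0.00
Salad bar box $9.35: restaurant meals → 6.75% → $0.63
Rotisserie chicken $12.83: restaurant meals → 6.75% → $0.87
Pair of jeans $35.79: apparel → 7.25% → $2.59
Bottle of merlot $24.60: beer, wine and spirits → 9% → $2.21
Total tax = $16.58 + $0.63 + $0.87 + $2.59 + $2.21 = $22.88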